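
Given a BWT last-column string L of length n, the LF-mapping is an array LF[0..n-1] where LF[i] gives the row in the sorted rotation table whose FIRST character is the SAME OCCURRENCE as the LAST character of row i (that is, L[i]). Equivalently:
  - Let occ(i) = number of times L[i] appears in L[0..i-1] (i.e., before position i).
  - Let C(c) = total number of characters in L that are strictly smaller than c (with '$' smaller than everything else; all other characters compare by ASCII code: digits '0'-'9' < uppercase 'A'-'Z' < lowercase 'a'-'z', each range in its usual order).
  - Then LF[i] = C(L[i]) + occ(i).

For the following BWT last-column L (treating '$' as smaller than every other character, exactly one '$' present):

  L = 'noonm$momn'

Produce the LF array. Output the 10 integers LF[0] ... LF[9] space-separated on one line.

Char counts: '$':1, 'm':3, 'n':3, 'o':3
C (first-col start): C('$')=0, C('m')=1, C('n')=4, C('o')=7
L[0]='n': occ=0, LF[0]=C('n')+0=4+0=4
L[1]='o': occ=0, LF[1]=C('o')+0=7+0=7
L[2]='o': occ=1, LF[2]=C('o')+1=7+1=8
L[3]='n': occ=1, LF[3]=C('n')+1=4+1=5
L[4]='m': occ=0, LF[4]=C('m')+0=1+0=1
L[5]='$': occ=0, LF[5]=C('$')+0=0+0=0
L[6]='m': occ=1, LF[6]=C('m')+1=1+1=2
L[7]='o': occ=2, LF[7]=C('o')+2=7+2=9
L[8]='m': occ=2, LF[8]=C('m')+2=1+2=3
L[9]='n': occ=2, LF[9]=C('n')+2=4+2=6

Answer: 4 7 8 5 1 0 2 9 3 6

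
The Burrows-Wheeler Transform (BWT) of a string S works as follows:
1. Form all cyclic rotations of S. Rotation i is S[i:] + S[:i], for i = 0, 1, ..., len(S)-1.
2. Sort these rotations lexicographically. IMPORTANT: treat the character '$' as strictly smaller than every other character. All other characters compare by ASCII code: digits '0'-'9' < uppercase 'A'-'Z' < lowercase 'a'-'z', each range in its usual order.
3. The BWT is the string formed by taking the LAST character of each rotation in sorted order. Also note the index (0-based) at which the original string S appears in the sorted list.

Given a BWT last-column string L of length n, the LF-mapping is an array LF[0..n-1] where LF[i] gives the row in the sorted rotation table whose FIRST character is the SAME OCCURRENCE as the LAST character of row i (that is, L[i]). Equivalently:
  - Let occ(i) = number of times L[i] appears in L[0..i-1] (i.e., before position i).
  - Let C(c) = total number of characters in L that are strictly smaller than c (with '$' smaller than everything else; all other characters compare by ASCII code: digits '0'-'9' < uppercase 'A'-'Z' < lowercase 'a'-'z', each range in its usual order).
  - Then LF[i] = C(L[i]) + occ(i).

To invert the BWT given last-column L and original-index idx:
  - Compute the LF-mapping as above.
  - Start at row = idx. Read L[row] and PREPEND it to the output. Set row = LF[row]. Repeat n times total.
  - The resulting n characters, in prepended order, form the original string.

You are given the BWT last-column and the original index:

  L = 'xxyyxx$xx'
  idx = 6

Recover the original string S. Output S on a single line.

Answer: xyxxxyxx$

Derivation:
LF mapping: 1 2 7 8 3 4 0 5 6
Walk LF starting at row 6, prepending L[row]:
  step 1: row=6, L[6]='$', prepend. Next row=LF[6]=0
  step 2: row=0, L[0]='x', prepend. Next row=LF[0]=1
  step 3: row=1, L[1]='x', prepend. Next row=LF[1]=2
  step 4: row=2, L[2]='y', prepend. Next row=LF[2]=7
  step 5: row=7, L[7]='x', prepend. Next row=LF[7]=5
  step 6: row=5, L[5]='x', prepend. Next row=LF[5]=4
  step 7: row=4, L[4]='x', prepend. Next row=LF[4]=3
  step 8: row=3, L[3]='y', prepend. Next row=LF[3]=8
  step 9: row=8, L[8]='x', prepend. Next row=LF[8]=6
Reversed output: xyxxxyxx$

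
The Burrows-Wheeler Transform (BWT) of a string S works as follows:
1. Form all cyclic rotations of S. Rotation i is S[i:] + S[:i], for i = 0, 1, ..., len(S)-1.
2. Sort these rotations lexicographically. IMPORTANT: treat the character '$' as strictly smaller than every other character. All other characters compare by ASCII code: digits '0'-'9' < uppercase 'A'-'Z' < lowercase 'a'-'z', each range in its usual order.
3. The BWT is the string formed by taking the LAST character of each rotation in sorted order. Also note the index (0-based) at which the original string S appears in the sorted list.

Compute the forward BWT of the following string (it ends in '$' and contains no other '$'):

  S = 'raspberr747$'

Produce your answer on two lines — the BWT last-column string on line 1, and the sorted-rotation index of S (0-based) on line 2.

Answer: 774rrpbsr$ea
9

Derivation:
All 12 rotations (rotation i = S[i:]+S[:i]):
  rot[0] = raspberr747$
  rot[1] = aspberr747$r
  rot[2] = spberr747$ra
  rot[3] = pberr747$ras
  rot[4] = berr747$rasp
  rot[5] = err747$raspb
  rot[6] = rr747$raspbe
  rot[7] = r747$raspber
  rot[8] = 747$raspberr
  rot[9] = 47$raspberr7
  rot[10] = 7$raspberr74
  rot[11] = $raspberr747
Sorted (with $ < everything):
  sorted[0] = $raspberr747  (last char: '7')
  sorted[1] = 47$raspberr7  (last char: '7')
  sorted[2] = 7$raspberr74  (last char: '4')
  sorted[3] = 747$raspberr  (last char: 'r')
  sorted[4] = aspberr747$r  (last char: 'r')
  sorted[5] = berr747$rasp  (last char: 'p')
  sorted[6] = err747$raspb  (last char: 'b')
  sorted[7] = pberr747$ras  (last char: 's')
  sorted[8] = r747$raspber  (last char: 'r')
  sorted[9] = raspberr747$  (last char: '$')
  sorted[10] = rr747$raspbe  (last char: 'e')
  sorted[11] = spberr747$ra  (last char: 'a')
Last column: 774rrpbsr$ea
Original string S is at sorted index 9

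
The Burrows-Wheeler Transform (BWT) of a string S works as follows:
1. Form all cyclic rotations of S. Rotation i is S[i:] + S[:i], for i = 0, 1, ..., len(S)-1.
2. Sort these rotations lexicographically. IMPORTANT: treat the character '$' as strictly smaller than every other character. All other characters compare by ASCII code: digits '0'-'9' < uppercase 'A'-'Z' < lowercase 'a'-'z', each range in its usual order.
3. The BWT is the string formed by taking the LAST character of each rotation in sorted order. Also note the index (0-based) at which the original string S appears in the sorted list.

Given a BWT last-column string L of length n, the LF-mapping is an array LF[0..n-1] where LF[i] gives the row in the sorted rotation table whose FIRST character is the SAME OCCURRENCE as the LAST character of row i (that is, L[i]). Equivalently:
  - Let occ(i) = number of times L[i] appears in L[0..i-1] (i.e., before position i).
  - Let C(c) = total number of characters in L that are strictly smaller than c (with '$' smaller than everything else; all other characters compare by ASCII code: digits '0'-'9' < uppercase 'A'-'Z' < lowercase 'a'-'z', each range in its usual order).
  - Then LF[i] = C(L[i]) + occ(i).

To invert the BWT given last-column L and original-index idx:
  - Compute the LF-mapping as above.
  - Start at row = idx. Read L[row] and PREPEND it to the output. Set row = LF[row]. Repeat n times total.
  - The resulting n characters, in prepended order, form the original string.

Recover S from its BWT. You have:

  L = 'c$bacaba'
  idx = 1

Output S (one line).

LF mapping: 6 0 4 1 7 2 5 3
Walk LF starting at row 1, prepending L[row]:
  step 1: row=1, L[1]='$', prepend. Next row=LF[1]=0
  step 2: row=0, L[0]='c', prepend. Next row=LF[0]=6
  step 3: row=6, L[6]='b', prepend. Next row=LF[6]=5
  step 4: row=5, L[5]='a', prepend. Next row=LF[5]=2
  step 5: row=2, L[2]='b', prepend. Next row=LF[2]=4
  step 6: row=4, L[4]='c', prepend. Next row=LF[4]=7
  step 7: row=7, L[7]='a', prepend. Next row=LF[7]=3
  step 8: row=3, L[3]='a', prepend. Next row=LF[3]=1
Reversed output: aacbabc$

Answer: aacbabc$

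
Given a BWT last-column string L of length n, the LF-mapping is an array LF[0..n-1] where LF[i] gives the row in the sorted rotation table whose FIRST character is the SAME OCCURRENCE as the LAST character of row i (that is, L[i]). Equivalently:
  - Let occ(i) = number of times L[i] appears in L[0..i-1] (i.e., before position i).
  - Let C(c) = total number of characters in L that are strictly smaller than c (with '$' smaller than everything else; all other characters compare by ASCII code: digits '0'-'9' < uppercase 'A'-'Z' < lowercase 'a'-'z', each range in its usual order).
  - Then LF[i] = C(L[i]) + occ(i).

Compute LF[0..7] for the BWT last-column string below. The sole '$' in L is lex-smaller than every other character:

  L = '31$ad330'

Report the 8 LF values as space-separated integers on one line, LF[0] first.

Answer: 3 2 0 6 7 4 5 1

Derivation:
Char counts: '$':1, '0':1, '1':1, '3':3, 'a':1, 'd':1
C (first-col start): C('$')=0, C('0')=1, C('1')=2, C('3')=3, C('a')=6, C('d')=7
L[0]='3': occ=0, LF[0]=C('3')+0=3+0=3
L[1]='1': occ=0, LF[1]=C('1')+0=2+0=2
L[2]='$': occ=0, LF[2]=C('$')+0=0+0=0
L[3]='a': occ=0, LF[3]=C('a')+0=6+0=6
L[4]='d': occ=0, LF[4]=C('d')+0=7+0=7
L[5]='3': occ=1, LF[5]=C('3')+1=3+1=4
L[6]='3': occ=2, LF[6]=C('3')+2=3+2=5
L[7]='0': occ=0, LF[7]=C('0')+0=1+0=1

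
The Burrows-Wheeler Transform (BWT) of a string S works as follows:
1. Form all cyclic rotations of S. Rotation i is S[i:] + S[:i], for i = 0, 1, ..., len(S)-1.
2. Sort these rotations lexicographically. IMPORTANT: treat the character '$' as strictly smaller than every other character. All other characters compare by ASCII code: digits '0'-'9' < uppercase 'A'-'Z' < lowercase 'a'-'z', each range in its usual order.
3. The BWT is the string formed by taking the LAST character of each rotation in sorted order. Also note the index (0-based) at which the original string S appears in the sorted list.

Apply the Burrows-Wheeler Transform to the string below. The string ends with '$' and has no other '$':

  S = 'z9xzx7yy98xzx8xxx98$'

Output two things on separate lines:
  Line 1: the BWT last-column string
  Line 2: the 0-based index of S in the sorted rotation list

Answer: 8x9x9xyzzzxx898y7$xx
17

Derivation:
All 20 rotations (rotation i = S[i:]+S[:i]):
  rot[0] = z9xzx7yy98xzx8xxx98$
  rot[1] = 9xzx7yy98xzx8xxx98$z
  rot[2] = xzx7yy98xzx8xxx98$z9
  rot[3] = zx7yy98xzx8xxx98$z9x
  rot[4] = x7yy98xzx8xxx98$z9xz
  rot[5] = 7yy98xzx8xxx98$z9xzx
  rot[6] = yy98xzx8xxx98$z9xzx7
  rot[7] = y98xzx8xxx98$z9xzx7y
  rot[8] = 98xzx8xxx98$z9xzx7yy
  rot[9] = 8xzx8xxx98$z9xzx7yy9
  rot[10] = xzx8xxx98$z9xzx7yy98
  rot[11] = zx8xxx98$z9xzx7yy98x
  rot[12] = x8xxx98$z9xzx7yy98xz
  rot[13] = 8xxx98$z9xzx7yy98xzx
  rot[14] = xxx98$z9xzx7yy98xzx8
  rot[15] = xx98$z9xzx7yy98xzx8x
  rot[16] = x98$z9xzx7yy98xzx8xx
  rot[17] = 98$z9xzx7yy98xzx8xxx
  rot[18] = 8$z9xzx7yy98xzx8xxx9
  rot[19] = $z9xzx7yy98xzx8xxx98
Sorted (with $ < everything):
  sorted[0] = $z9xzx7yy98xzx8xxx98  (last char: '8')
  sorted[1] = 7yy98xzx8xxx98$z9xzx  (last char: 'x')
  sorted[2] = 8$z9xzx7yy98xzx8xxx9  (last char: '9')
  sorted[3] = 8xxx98$z9xzx7yy98xzx  (last char: 'x')
  sorted[4] = 8xzx8xxx98$z9xzx7yy9  (last char: '9')
  sorted[5] = 98$z9xzx7yy98xzx8xxx  (last char: 'x')
  sorted[6] = 98xzx8xxx98$z9xzx7yy  (last char: 'y')
  sorted[7] = 9xzx7yy98xzx8xxx98$z  (last char: 'z')
  sorted[8] = x7yy98xzx8xxx98$z9xz  (last char: 'z')
  sorted[9] = x8xxx98$z9xzx7yy98xz  (last char: 'z')
  sorted[10] = x98$z9xzx7yy98xzx8xx  (last char: 'x')
  sorted[11] = xx98$z9xzx7yy98xzx8x  (last char: 'x')
  sorted[12] = xxx98$z9xzx7yy98xzx8  (last char: '8')
  sorted[13] = xzx7yy98xzx8xxx98$z9  (last char: '9')
  sorted[14] = xzx8xxx98$z9xzx7yy98  (last char: '8')
  sorted[15] = y98xzx8xxx98$z9xzx7y  (last char: 'y')
  sorted[16] = yy98xzx8xxx98$z9xzx7  (last char: '7')
  sorted[17] = z9xzx7yy98xzx8xxx98$  (last char: '$')
  sorted[18] = zx7yy98xzx8xxx98$z9x  (last char: 'x')
  sorted[19] = zx8xxx98$z9xzx7yy98x  (last char: 'x')
Last column: 8x9x9xyzzzxx898y7$xx
Original string S is at sorted index 17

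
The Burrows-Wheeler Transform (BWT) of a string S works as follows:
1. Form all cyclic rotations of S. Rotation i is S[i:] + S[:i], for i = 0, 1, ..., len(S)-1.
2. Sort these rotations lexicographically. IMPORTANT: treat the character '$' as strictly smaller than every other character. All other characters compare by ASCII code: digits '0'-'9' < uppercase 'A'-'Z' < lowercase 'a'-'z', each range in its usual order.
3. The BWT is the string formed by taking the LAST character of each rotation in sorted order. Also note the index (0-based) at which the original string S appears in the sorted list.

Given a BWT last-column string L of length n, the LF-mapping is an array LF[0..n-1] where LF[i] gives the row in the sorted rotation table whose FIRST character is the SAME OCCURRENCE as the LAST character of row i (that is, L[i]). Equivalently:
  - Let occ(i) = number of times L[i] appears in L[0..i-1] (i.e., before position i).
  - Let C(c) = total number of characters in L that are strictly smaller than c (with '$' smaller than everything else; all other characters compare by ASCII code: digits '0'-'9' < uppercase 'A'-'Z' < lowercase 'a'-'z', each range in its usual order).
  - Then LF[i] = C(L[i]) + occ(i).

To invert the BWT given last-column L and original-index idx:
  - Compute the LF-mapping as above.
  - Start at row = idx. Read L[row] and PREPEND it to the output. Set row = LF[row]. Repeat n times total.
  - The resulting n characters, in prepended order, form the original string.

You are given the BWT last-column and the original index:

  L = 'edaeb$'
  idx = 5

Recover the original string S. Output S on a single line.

LF mapping: 4 3 1 5 2 0
Walk LF starting at row 5, prepending L[row]:
  step 1: row=5, L[5]='$', prepend. Next row=LF[5]=0
  step 2: row=0, L[0]='e', prepend. Next row=LF[0]=4
  step 3: row=4, L[4]='b', prepend. Next row=LF[4]=2
  step 4: row=2, L[2]='a', prepend. Next row=LF[2]=1
  step 5: row=1, L[1]='d', prepend. Next row=LF[1]=3
  step 6: row=3, L[3]='e', prepend. Next row=LF[3]=5
Reversed output: edabe$

Answer: edabe$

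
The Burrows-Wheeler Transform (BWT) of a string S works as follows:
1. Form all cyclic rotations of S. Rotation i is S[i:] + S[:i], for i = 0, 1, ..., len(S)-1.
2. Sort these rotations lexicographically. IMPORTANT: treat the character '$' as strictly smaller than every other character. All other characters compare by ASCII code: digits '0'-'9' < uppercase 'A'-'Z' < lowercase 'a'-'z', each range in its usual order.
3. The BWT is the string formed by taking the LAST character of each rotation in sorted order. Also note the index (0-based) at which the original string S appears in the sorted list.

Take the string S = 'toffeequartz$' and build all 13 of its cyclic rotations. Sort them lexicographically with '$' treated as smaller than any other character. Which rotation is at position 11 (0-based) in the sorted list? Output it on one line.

Answer: uartz$toffeeq

Derivation:
All 13 rotations (rotation i = S[i:]+S[:i]):
  rot[0] = toffeequartz$
  rot[1] = offeequartz$t
  rot[2] = ffeequartz$to
  rot[3] = feequartz$tof
  rot[4] = eequartz$toff
  rot[5] = equartz$toffe
  rot[6] = quartz$toffee
  rot[7] = uartz$toffeeq
  rot[8] = artz$toffeequ
  rot[9] = rtz$toffeequa
  rot[10] = tz$toffeequar
  rot[11] = z$toffeequart
  rot[12] = $toffeequartz
Sorted (with $ < everything):
  sorted[0] = $toffeequartz
  sorted[1] = artz$toffeequ
  sorted[2] = eequartz$toff
  sorted[3] = equartz$toffe
  sorted[4] = feequartz$tof
  sorted[5] = ffeequartz$to
  sorted[6] = offeequartz$t
  sorted[7] = quartz$toffee
  sorted[8] = rtz$toffeequa
  sorted[9] = toffeequartz$
  sorted[10] = tz$toffeequar
  sorted[11] = uartz$toffeeq
  sorted[12] = z$toffeequart
sorted[11] = uartz$toffeeq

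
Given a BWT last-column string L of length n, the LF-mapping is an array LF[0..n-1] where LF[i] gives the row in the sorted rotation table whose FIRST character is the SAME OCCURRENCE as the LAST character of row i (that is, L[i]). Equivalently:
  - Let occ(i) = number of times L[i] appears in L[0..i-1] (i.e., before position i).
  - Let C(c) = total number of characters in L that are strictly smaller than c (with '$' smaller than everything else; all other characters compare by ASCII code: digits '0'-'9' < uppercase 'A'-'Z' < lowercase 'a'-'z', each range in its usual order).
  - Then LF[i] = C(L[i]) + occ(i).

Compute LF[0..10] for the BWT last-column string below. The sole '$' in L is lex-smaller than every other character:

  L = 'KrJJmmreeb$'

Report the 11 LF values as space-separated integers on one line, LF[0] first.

Char counts: '$':1, 'J':2, 'K':1, 'b':1, 'e':2, 'm':2, 'r':2
C (first-col start): C('$')=0, C('J')=1, C('K')=3, C('b')=4, C('e')=5, C('m')=7, C('r')=9
L[0]='K': occ=0, LF[0]=C('K')+0=3+0=3
L[1]='r': occ=0, LF[1]=C('r')+0=9+0=9
L[2]='J': occ=0, LF[2]=C('J')+0=1+0=1
L[3]='J': occ=1, LF[3]=C('J')+1=1+1=2
L[4]='m': occ=0, LF[4]=C('m')+0=7+0=7
L[5]='m': occ=1, LF[5]=C('m')+1=7+1=8
L[6]='r': occ=1, LF[6]=C('r')+1=9+1=10
L[7]='e': occ=0, LF[7]=C('e')+0=5+0=5
L[8]='e': occ=1, LF[8]=C('e')+1=5+1=6
L[9]='b': occ=0, LF[9]=C('b')+0=4+0=4
L[10]='$': occ=0, LF[10]=C('$')+0=0+0=0

Answer: 3 9 1 2 7 8 10 5 6 4 0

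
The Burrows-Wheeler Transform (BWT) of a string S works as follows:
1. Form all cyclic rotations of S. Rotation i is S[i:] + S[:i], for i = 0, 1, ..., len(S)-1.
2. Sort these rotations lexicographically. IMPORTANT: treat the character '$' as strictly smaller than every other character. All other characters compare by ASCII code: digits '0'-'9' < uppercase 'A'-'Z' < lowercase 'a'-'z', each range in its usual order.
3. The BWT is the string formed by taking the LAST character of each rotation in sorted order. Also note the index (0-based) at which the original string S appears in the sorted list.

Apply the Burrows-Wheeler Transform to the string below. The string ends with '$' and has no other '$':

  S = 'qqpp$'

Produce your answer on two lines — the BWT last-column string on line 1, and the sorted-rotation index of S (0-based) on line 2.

Answer: ppqq$
4

Derivation:
All 5 rotations (rotation i = S[i:]+S[:i]):
  rot[0] = qqpp$
  rot[1] = qpp$q
  rot[2] = pp$qq
  rot[3] = p$qqp
  rot[4] = $qqpp
Sorted (with $ < everything):
  sorted[0] = $qqpp  (last char: 'p')
  sorted[1] = p$qqp  (last char: 'p')
  sorted[2] = pp$qq  (last char: 'q')
  sorted[3] = qpp$q  (last char: 'q')
  sorted[4] = qqpp$  (last char: '$')
Last column: ppqq$
Original string S is at sorted index 4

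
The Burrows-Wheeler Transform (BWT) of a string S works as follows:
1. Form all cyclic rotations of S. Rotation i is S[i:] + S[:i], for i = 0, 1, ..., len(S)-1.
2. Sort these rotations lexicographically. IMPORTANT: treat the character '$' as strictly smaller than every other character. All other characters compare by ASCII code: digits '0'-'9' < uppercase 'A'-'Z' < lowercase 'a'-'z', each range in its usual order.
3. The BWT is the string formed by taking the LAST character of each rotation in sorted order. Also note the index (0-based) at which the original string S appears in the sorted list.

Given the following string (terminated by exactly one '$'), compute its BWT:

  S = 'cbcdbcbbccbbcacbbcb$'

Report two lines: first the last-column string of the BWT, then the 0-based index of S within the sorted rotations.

Answer: bcccccbbdbcbbcab$bbc
16

Derivation:
All 20 rotations (rotation i = S[i:]+S[:i]):
  rot[0] = cbcdbcbbccbbcacbbcb$
  rot[1] = bcdbcbbccbbcacbbcb$c
  rot[2] = cdbcbbccbbcacbbcb$cb
  rot[3] = dbcbbccbbcacbbcb$cbc
  rot[4] = bcbbccbbcacbbcb$cbcd
  rot[5] = cbbccbbcacbbcb$cbcdb
  rot[6] = bbccbbcacbbcb$cbcdbc
  rot[7] = bccbbcacbbcb$cbcdbcb
  rot[8] = ccbbcacbbcb$cbcdbcbb
  rot[9] = cbbcacbbcb$cbcdbcbbc
  rot[10] = bbcacbbcb$cbcdbcbbcc
  rot[11] = bcacbbcb$cbcdbcbbccb
  rot[12] = cacbbcb$cbcdbcbbccbb
  rot[13] = acbbcb$cbcdbcbbccbbc
  rot[14] = cbbcb$cbcdbcbbccbbca
  rot[15] = bbcb$cbcdbcbbccbbcac
  rot[16] = bcb$cbcdbcbbccbbcacb
  rot[17] = cb$cbcdbcbbccbbcacbb
  rot[18] = b$cbcdbcbbccbbcacbbc
  rot[19] = $cbcdbcbbccbbcacbbcb
Sorted (with $ < everything):
  sorted[0] = $cbcdbcbbccbbcacbbcb  (last char: 'b')
  sorted[1] = acbbcb$cbcdbcbbccbbc  (last char: 'c')
  sorted[2] = b$cbcdbcbbccbbcacbbc  (last char: 'c')
  sorted[3] = bbcacbbcb$cbcdbcbbcc  (last char: 'c')
  sorted[4] = bbcb$cbcdbcbbccbbcac  (last char: 'c')
  sorted[5] = bbccbbcacbbcb$cbcdbc  (last char: 'c')
  sorted[6] = bcacbbcb$cbcdbcbbccb  (last char: 'b')
  sorted[7] = bcb$cbcdbcbbccbbcacb  (last char: 'b')
  sorted[8] = bcbbccbbcacbbcb$cbcd  (last char: 'd')
  sorted[9] = bccbbcacbbcb$cbcdbcb  (last char: 'b')
  sorted[10] = bcdbcbbccbbcacbbcb$c  (last char: 'c')
  sorted[11] = cacbbcb$cbcdbcbbccbb  (last char: 'b')
  sorted[12] = cb$cbcdbcbbccbbcacbb  (last char: 'b')
  sorted[13] = cbbcacbbcb$cbcdbcbbc  (last char: 'c')
  sorted[14] = cbbcb$cbcdbcbbccbbca  (last char: 'a')
  sorted[15] = cbbccbbcacbbcb$cbcdb  (last char: 'b')
  sorted[16] = cbcdbcbbccbbcacbbcb$  (last char: '$')
  sorted[17] = ccbbcacbbcb$cbcdbcbb  (last char: 'b')
  sorted[18] = cdbcbbccbbcacbbcb$cb  (last char: 'b')
  sorted[19] = dbcbbccbbcacbbcb$cbc  (last char: 'c')
Last column: bcccccbbdbcbbcab$bbc
Original string S is at sorted index 16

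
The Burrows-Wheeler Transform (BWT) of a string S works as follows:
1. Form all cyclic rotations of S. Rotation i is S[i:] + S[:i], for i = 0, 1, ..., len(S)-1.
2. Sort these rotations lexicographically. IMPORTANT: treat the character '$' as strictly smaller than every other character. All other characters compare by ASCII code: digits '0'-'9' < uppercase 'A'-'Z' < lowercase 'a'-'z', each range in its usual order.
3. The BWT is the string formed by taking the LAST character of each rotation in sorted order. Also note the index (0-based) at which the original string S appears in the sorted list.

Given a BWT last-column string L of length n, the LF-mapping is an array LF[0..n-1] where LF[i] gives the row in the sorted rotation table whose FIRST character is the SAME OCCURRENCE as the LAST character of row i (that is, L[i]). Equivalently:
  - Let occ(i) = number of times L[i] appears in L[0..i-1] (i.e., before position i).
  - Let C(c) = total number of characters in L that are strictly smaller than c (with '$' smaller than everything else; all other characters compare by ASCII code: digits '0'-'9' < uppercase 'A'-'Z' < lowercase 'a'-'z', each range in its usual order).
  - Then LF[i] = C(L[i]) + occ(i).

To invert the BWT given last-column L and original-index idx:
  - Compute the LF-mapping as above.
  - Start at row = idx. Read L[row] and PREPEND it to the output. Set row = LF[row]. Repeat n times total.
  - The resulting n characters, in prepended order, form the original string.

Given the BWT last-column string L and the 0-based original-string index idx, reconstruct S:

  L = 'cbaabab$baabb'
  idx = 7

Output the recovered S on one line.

LF mapping: 12 6 1 2 7 3 8 0 9 4 5 10 11
Walk LF starting at row 7, prepending L[row]:
  step 1: row=7, L[7]='$', prepend. Next row=LF[7]=0
  step 2: row=0, L[0]='c', prepend. Next row=LF[0]=12
  step 3: row=12, L[12]='b', prepend. Next row=LF[12]=11
  step 4: row=11, L[11]='b', prepend. Next row=LF[11]=10
  step 5: row=10, L[10]='a', prepend. Next row=LF[10]=5
  step 6: row=5, L[5]='a', prepend. Next row=LF[5]=3
  step 7: row=3, L[3]='a', prepend. Next row=LF[3]=2
  step 8: row=2, L[2]='a', prepend. Next row=LF[2]=1
  step 9: row=1, L[1]='b', prepend. Next row=LF[1]=6
  step 10: row=6, L[6]='b', prepend. Next row=LF[6]=8
  step 11: row=8, L[8]='b', prepend. Next row=LF[8]=9
  step 12: row=9, L[9]='a', prepend. Next row=LF[9]=4
  step 13: row=4, L[4]='b', prepend. Next row=LF[4]=7
Reversed output: babbbaaaabbc$

Answer: babbbaaaabbc$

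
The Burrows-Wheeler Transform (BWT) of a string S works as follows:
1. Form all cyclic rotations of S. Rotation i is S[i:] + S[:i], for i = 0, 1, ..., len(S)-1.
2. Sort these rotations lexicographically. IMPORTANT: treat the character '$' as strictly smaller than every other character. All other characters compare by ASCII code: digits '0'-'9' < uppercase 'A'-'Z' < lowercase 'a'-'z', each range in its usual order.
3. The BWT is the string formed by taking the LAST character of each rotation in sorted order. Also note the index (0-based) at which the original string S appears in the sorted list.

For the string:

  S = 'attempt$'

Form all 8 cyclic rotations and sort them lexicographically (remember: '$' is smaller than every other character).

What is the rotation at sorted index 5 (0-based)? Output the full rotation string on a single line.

All 8 rotations (rotation i = S[i:]+S[:i]):
  rot[0] = attempt$
  rot[1] = ttempt$a
  rot[2] = tempt$at
  rot[3] = empt$att
  rot[4] = mpt$atte
  rot[5] = pt$attem
  rot[6] = t$attemp
  rot[7] = $attempt
Sorted (with $ < everything):
  sorted[0] = $attempt
  sorted[1] = attempt$
  sorted[2] = empt$att
  sorted[3] = mpt$atte
  sorted[4] = pt$attem
  sorted[5] = t$attemp
  sorted[6] = tempt$at
  sorted[7] = ttempt$a
sorted[5] = t$attemp

Answer: t$attemp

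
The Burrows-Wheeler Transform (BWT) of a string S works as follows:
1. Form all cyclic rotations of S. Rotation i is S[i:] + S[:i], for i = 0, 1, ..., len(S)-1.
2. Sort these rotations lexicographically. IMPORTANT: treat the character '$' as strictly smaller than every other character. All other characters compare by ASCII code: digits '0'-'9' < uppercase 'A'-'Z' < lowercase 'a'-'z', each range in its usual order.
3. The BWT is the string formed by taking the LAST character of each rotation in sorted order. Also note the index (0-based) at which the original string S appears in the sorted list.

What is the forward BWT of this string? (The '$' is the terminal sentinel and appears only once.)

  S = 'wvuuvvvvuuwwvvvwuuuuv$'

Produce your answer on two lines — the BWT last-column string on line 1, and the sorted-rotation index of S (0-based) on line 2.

Answer: vwuuvvuuuuwvvvuwvvv$wu
19

Derivation:
All 22 rotations (rotation i = S[i:]+S[:i]):
  rot[0] = wvuuvvvvuuwwvvvwuuuuv$
  rot[1] = vuuvvvvuuwwvvvwuuuuv$w
  rot[2] = uuvvvvuuwwvvvwuuuuv$wv
  rot[3] = uvvvvuuwwvvvwuuuuv$wvu
  rot[4] = vvvvuuwwvvvwuuuuv$wvuu
  rot[5] = vvvuuwwvvvwuuuuv$wvuuv
  rot[6] = vvuuwwvvvwuuuuv$wvuuvv
  rot[7] = vuuwwvvvwuuuuv$wvuuvvv
  rot[8] = uuwwvvvwuuuuv$wvuuvvvv
  rot[9] = uwwvvvwuuuuv$wvuuvvvvu
  rot[10] = wwvvvwuuuuv$wvuuvvvvuu
  rot[11] = wvvvwuuuuv$wvuuvvvvuuw
  rot[12] = vvvwuuuuv$wvuuvvvvuuww
  rot[13] = vvwuuuuv$wvuuvvvvuuwwv
  rot[14] = vwuuuuv$wvuuvvvvuuwwvv
  rot[15] = wuuuuv$wvuuvvvvuuwwvvv
  rot[16] = uuuuv$wvuuvvvvuuwwvvvw
  rot[17] = uuuv$wvuuvvvvuuwwvvvwu
  rot[18] = uuv$wvuuvvvvuuwwvvvwuu
  rot[19] = uv$wvuuvvvvuuwwvvvwuuu
  rot[20] = v$wvuuvvvvuuwwvvvwuuuu
  rot[21] = $wvuuvvvvuuwwvvvwuuuuv
Sorted (with $ < everything):
  sorted[0] = $wvuuvvvvuuwwvvvwuuuuv  (last char: 'v')
  sorted[1] = uuuuv$wvuuvvvvuuwwvvvw  (last char: 'w')
  sorted[2] = uuuv$wvuuvvvvuuwwvvvwu  (last char: 'u')
  sorted[3] = uuv$wvuuvvvvuuwwvvvwuu  (last char: 'u')
  sorted[4] = uuvvvvuuwwvvvwuuuuv$wv  (last char: 'v')
  sorted[5] = uuwwvvvwuuuuv$wvuuvvvv  (last char: 'v')
  sorted[6] = uv$wvuuvvvvuuwwvvvwuuu  (last char: 'u')
  sorted[7] = uvvvvuuwwvvvwuuuuv$wvu  (last char: 'u')
  sorted[8] = uwwvvvwuuuuv$wvuuvvvvu  (last char: 'u')
  sorted[9] = v$wvuuvvvvuuwwvvvwuuuu  (last char: 'u')
  sorted[10] = vuuvvvvuuwwvvvwuuuuv$w  (last char: 'w')
  sorted[11] = vuuwwvvvwuuuuv$wvuuvvv  (last char: 'v')
  sorted[12] = vvuuwwvvvwuuuuv$wvuuvv  (last char: 'v')
  sorted[13] = vvvuuwwvvvwuuuuv$wvuuv  (last char: 'v')
  sorted[14] = vvvvuuwwvvvwuuuuv$wvuu  (last char: 'u')
  sorted[15] = vvvwuuuuv$wvuuvvvvuuww  (last char: 'w')
  sorted[16] = vvwuuuuv$wvuuvvvvuuwwv  (last char: 'v')
  sorted[17] = vwuuuuv$wvuuvvvvuuwwvv  (last char: 'v')
  sorted[18] = wuuuuv$wvuuvvvvuuwwvvv  (last char: 'v')
  sorted[19] = wvuuvvvvuuwwvvvwuuuuv$  (last char: '$')
  sorted[20] = wvvvwuuuuv$wvuuvvvvuuw  (last char: 'w')
  sorted[21] = wwvvvwuuuuv$wvuuvvvvuu  (last char: 'u')
Last column: vwuuvvuuuuwvvvuwvvv$wu
Original string S is at sorted index 19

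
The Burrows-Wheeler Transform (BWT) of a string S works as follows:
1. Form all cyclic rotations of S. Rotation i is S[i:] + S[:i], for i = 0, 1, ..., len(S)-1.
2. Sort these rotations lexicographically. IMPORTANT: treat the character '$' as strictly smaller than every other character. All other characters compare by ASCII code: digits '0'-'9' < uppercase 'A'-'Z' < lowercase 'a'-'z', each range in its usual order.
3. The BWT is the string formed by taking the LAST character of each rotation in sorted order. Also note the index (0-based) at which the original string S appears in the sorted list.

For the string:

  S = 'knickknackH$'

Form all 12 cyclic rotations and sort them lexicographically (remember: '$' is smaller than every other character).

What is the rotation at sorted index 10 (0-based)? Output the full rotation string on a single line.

Answer: nackH$knickk

Derivation:
All 12 rotations (rotation i = S[i:]+S[:i]):
  rot[0] = knickknackH$
  rot[1] = nickknackH$k
  rot[2] = ickknackH$kn
  rot[3] = ckknackH$kni
  rot[4] = kknackH$knic
  rot[5] = knackH$knick
  rot[6] = nackH$knickk
  rot[7] = ackH$knickkn
  rot[8] = ckH$knickkna
  rot[9] = kH$knickknac
  rot[10] = H$knickknack
  rot[11] = $knickknackH
Sorted (with $ < everything):
  sorted[0] = $knickknackH
  sorted[1] = H$knickknack
  sorted[2] = ackH$knickkn
  sorted[3] = ckH$knickkna
  sorted[4] = ckknackH$kni
  sorted[5] = ickknackH$kn
  sorted[6] = kH$knickknac
  sorted[7] = kknackH$knic
  sorted[8] = knackH$knick
  sorted[9] = knickknackH$
  sorted[10] = nackH$knickk
  sorted[11] = nickknackH$k
sorted[10] = nackH$knickk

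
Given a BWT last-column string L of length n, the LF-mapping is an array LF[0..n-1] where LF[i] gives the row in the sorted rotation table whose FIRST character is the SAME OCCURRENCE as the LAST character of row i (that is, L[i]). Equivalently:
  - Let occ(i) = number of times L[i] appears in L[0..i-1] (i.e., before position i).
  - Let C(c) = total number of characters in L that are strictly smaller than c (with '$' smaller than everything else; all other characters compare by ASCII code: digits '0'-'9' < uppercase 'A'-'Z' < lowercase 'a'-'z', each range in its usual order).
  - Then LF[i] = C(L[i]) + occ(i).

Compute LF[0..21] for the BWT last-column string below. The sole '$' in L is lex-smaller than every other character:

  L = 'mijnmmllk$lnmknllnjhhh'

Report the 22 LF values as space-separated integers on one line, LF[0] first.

Answer: 14 4 5 18 15 16 9 10 7 0 11 19 17 8 20 12 13 21 6 1 2 3

Derivation:
Char counts: '$':1, 'h':3, 'i':1, 'j':2, 'k':2, 'l':5, 'm':4, 'n':4
C (first-col start): C('$')=0, C('h')=1, C('i')=4, C('j')=5, C('k')=7, C('l')=9, C('m')=14, C('n')=18
L[0]='m': occ=0, LF[0]=C('m')+0=14+0=14
L[1]='i': occ=0, LF[1]=C('i')+0=4+0=4
L[2]='j': occ=0, LF[2]=C('j')+0=5+0=5
L[3]='n': occ=0, LF[3]=C('n')+0=18+0=18
L[4]='m': occ=1, LF[4]=C('m')+1=14+1=15
L[5]='m': occ=2, LF[5]=C('m')+2=14+2=16
L[6]='l': occ=0, LF[6]=C('l')+0=9+0=9
L[7]='l': occ=1, LF[7]=C('l')+1=9+1=10
L[8]='k': occ=0, LF[8]=C('k')+0=7+0=7
L[9]='$': occ=0, LF[9]=C('$')+0=0+0=0
L[10]='l': occ=2, LF[10]=C('l')+2=9+2=11
L[11]='n': occ=1, LF[11]=C('n')+1=18+1=19
L[12]='m': occ=3, LF[12]=C('m')+3=14+3=17
L[13]='k': occ=1, LF[13]=C('k')+1=7+1=8
L[14]='n': occ=2, LF[14]=C('n')+2=18+2=20
L[15]='l': occ=3, LF[15]=C('l')+3=9+3=12
L[16]='l': occ=4, LF[16]=C('l')+4=9+4=13
L[17]='n': occ=3, LF[17]=C('n')+3=18+3=21
L[18]='j': occ=1, LF[18]=C('j')+1=5+1=6
L[19]='h': occ=0, LF[19]=C('h')+0=1+0=1
L[20]='h': occ=1, LF[20]=C('h')+1=1+1=2
L[21]='h': occ=2, LF[21]=C('h')+2=1+2=3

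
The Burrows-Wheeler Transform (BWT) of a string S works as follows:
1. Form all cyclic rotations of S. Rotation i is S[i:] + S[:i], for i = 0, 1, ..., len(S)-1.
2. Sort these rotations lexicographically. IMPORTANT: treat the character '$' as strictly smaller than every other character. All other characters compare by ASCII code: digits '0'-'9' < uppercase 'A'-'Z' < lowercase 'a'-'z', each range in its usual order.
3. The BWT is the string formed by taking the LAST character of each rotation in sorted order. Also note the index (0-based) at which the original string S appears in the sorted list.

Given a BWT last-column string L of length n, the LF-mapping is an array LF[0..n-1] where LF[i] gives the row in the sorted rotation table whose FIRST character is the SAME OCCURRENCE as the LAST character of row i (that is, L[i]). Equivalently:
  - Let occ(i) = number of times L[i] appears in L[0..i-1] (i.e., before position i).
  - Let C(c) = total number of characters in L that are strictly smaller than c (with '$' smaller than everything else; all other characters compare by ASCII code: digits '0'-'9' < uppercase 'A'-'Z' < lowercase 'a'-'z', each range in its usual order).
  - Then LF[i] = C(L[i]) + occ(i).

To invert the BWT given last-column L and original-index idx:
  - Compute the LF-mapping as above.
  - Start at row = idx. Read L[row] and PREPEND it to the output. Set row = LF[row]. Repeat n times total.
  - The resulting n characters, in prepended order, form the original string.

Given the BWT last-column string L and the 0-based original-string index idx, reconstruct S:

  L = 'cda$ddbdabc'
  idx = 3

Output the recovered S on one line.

LF mapping: 5 7 1 0 8 9 3 10 2 4 6
Walk LF starting at row 3, prepending L[row]:
  step 1: row=3, L[3]='$', prepend. Next row=LF[3]=0
  step 2: row=0, L[0]='c', prepend. Next row=LF[0]=5
  step 3: row=5, L[5]='d', prepend. Next row=LF[5]=9
  step 4: row=9, L[9]='b', prepend. Next row=LF[9]=4
  step 5: row=4, L[4]='d', prepend. Next row=LF[4]=8
  step 6: row=8, L[8]='a', prepend. Next row=LF[8]=2
  step 7: row=2, L[2]='a', prepend. Next row=LF[2]=1
  step 8: row=1, L[1]='d', prepend. Next row=LF[1]=7
  step 9: row=7, L[7]='d', prepend. Next row=LF[7]=10
  step 10: row=10, L[10]='c', prepend. Next row=LF[10]=6
  step 11: row=6, L[6]='b', prepend. Next row=LF[6]=3
Reversed output: bcddaadbdc$

Answer: bcddaadbdc$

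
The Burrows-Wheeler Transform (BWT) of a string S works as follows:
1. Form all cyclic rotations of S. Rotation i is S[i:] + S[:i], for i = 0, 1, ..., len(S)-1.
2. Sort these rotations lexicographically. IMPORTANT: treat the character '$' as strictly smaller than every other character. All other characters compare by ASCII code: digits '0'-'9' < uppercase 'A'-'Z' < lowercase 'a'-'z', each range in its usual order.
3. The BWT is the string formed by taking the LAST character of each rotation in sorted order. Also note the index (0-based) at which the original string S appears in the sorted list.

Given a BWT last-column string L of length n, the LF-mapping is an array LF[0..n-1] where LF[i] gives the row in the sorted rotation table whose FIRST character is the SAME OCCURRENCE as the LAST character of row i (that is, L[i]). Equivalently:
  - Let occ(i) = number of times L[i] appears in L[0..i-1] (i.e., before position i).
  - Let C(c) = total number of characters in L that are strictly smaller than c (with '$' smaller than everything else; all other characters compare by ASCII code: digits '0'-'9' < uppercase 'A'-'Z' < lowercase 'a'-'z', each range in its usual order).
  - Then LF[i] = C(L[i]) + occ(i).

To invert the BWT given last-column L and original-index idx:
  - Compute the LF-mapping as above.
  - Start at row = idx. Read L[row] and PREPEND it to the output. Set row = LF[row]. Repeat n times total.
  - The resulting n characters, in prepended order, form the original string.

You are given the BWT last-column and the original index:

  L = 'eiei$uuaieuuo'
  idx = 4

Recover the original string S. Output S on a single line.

LF mapping: 2 5 3 6 0 9 10 1 7 4 11 12 8
Walk LF starting at row 4, prepending L[row]:
  step 1: row=4, L[4]='$', prepend. Next row=LF[4]=0
  step 2: row=0, L[0]='e', prepend. Next row=LF[0]=2
  step 3: row=2, L[2]='e', prepend. Next row=LF[2]=3
  step 4: row=3, L[3]='i', prepend. Next row=LF[3]=6
  step 5: row=6, L[6]='u', prepend. Next row=LF[6]=10
  step 6: row=10, L[10]='u', prepend. Next row=LF[10]=11
  step 7: row=11, L[11]='u', prepend. Next row=LF[11]=12
  step 8: row=12, L[12]='o', prepend. Next row=LF[12]=8
  step 9: row=8, L[8]='i', prepend. Next row=LF[8]=7
  step 10: row=7, L[7]='a', prepend. Next row=LF[7]=1
  step 11: row=1, L[1]='i', prepend. Next row=LF[1]=5
  step 12: row=5, L[5]='u', prepend. Next row=LF[5]=9
  step 13: row=9, L[9]='e', prepend. Next row=LF[9]=4
Reversed output: euiaiouuuiee$

Answer: euiaiouuuiee$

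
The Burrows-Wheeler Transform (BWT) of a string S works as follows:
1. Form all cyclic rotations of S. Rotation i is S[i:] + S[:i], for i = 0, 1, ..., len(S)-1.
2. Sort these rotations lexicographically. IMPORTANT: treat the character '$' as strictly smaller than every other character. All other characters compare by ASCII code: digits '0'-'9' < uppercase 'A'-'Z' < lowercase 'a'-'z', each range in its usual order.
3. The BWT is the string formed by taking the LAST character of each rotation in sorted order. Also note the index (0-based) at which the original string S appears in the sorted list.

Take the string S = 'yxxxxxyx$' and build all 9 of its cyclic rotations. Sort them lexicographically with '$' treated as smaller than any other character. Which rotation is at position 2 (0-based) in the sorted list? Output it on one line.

Answer: xxxxxyx$y

Derivation:
All 9 rotations (rotation i = S[i:]+S[:i]):
  rot[0] = yxxxxxyx$
  rot[1] = xxxxxyx$y
  rot[2] = xxxxyx$yx
  rot[3] = xxxyx$yxx
  rot[4] = xxyx$yxxx
  rot[5] = xyx$yxxxx
  rot[6] = yx$yxxxxx
  rot[7] = x$yxxxxxy
  rot[8] = $yxxxxxyx
Sorted (with $ < everything):
  sorted[0] = $yxxxxxyx
  sorted[1] = x$yxxxxxy
  sorted[2] = xxxxxyx$y
  sorted[3] = xxxxyx$yx
  sorted[4] = xxxyx$yxx
  sorted[5] = xxyx$yxxx
  sorted[6] = xyx$yxxxx
  sorted[7] = yx$yxxxxx
  sorted[8] = yxxxxxyx$
sorted[2] = xxxxxyx$y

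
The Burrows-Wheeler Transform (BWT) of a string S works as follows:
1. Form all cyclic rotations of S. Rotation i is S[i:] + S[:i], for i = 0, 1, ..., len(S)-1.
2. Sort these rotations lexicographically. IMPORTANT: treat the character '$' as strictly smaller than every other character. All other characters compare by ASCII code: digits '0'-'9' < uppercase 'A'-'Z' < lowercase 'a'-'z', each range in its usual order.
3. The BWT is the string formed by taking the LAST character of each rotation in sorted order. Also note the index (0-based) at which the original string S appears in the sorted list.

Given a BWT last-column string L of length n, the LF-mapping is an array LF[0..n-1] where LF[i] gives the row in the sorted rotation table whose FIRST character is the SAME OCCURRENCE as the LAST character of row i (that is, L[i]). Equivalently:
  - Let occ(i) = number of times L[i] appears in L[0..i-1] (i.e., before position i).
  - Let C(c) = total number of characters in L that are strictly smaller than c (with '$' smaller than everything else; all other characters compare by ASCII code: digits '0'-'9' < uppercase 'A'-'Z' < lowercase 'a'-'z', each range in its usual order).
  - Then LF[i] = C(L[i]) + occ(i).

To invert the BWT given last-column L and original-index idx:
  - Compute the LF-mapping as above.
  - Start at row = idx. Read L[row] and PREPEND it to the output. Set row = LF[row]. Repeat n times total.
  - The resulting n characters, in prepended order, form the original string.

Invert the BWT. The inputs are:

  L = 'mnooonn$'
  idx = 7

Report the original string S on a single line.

Answer: onononm$

Derivation:
LF mapping: 1 2 5 6 7 3 4 0
Walk LF starting at row 7, prepending L[row]:
  step 1: row=7, L[7]='$', prepend. Next row=LF[7]=0
  step 2: row=0, L[0]='m', prepend. Next row=LF[0]=1
  step 3: row=1, L[1]='n', prepend. Next row=LF[1]=2
  step 4: row=2, L[2]='o', prepend. Next row=LF[2]=5
  step 5: row=5, L[5]='n', prepend. Next row=LF[5]=3
  step 6: row=3, L[3]='o', prepend. Next row=LF[3]=6
  step 7: row=6, L[6]='n', prepend. Next row=LF[6]=4
  step 8: row=4, L[4]='o', prepend. Next row=LF[4]=7
Reversed output: onononm$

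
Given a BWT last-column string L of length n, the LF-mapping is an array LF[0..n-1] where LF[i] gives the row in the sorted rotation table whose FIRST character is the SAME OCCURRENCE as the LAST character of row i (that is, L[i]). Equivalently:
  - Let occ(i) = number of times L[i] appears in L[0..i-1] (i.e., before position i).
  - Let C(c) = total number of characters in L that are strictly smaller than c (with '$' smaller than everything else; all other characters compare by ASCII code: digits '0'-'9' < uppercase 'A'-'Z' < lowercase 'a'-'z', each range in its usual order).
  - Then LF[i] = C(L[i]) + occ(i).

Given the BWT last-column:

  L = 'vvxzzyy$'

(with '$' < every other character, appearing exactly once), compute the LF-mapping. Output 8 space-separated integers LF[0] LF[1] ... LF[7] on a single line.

Answer: 1 2 3 6 7 4 5 0

Derivation:
Char counts: '$':1, 'v':2, 'x':1, 'y':2, 'z':2
C (first-col start): C('$')=0, C('v')=1, C('x')=3, C('y')=4, C('z')=6
L[0]='v': occ=0, LF[0]=C('v')+0=1+0=1
L[1]='v': occ=1, LF[1]=C('v')+1=1+1=2
L[2]='x': occ=0, LF[2]=C('x')+0=3+0=3
L[3]='z': occ=0, LF[3]=C('z')+0=6+0=6
L[4]='z': occ=1, LF[4]=C('z')+1=6+1=7
L[5]='y': occ=0, LF[5]=C('y')+0=4+0=4
L[6]='y': occ=1, LF[6]=C('y')+1=4+1=5
L[7]='$': occ=0, LF[7]=C('$')+0=0+0=0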